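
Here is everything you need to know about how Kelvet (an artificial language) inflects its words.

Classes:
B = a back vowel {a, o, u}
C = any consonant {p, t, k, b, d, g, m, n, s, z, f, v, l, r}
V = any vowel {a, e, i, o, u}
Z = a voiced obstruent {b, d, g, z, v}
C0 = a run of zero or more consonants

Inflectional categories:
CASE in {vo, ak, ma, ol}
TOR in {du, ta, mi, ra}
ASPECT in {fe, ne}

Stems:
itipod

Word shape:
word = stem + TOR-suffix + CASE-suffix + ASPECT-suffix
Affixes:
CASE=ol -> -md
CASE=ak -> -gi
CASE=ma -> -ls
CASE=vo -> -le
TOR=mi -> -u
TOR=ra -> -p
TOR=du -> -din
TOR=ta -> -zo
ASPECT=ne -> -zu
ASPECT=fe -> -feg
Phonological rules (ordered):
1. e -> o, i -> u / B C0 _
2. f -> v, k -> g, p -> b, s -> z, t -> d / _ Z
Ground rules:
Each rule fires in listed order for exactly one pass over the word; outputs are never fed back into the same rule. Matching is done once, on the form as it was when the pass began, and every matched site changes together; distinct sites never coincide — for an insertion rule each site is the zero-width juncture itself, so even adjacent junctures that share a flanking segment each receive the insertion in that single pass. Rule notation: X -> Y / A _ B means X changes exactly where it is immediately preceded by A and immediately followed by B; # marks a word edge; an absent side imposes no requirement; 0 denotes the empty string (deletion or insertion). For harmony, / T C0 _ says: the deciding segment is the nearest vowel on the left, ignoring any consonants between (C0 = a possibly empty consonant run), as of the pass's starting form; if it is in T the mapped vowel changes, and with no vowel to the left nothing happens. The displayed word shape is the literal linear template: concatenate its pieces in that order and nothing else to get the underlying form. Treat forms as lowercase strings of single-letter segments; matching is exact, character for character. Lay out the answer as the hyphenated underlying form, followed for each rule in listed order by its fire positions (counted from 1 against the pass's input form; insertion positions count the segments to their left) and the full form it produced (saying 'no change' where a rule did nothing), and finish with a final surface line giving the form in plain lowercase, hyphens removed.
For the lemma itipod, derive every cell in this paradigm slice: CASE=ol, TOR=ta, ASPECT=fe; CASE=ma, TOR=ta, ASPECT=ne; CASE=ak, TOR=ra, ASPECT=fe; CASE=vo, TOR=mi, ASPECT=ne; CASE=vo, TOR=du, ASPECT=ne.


cell CASE=ol, TOR=ta, ASPECT=fe:
underlying: itipod-zo-md-feg
1. e -> o, i -> u / B C0 _: fires at position(s) 12: itipodzomdfog
2. f -> v, k -> g, p -> b, s -> z, t -> d / _ Z: no change
surface: itipodzomdfog

cell CASE=ma, TOR=ta, ASPECT=ne:
underlying: itipod-zo-ls-zu
1. e -> o, i -> u / B C0 _: no change
2. f -> v, k -> g, p -> b, s -> z, t -> d / _ Z: fires at position(s) 10: itipodzolzzu
surface: itipodzolzzu

cell CASE=ak, TOR=ra, ASPECT=fe:
underlying: itipod-p-gi-feg
1. e -> o, i -> u / B C0 _: fires at position(s) 9: itipodpgufeg
2. f -> v, k -> g, p -> b, s -> z, t -> d / _ Z: fires at position(s) 7: itipodbgufeg
surface: itipodbgufeg

cell CASE=vo, TOR=mi, ASPECT=ne:
underlying: itipod-u-le-zu
1. e -> o, i -> u / B C0 _: fires at position(s) 9: itipodulozu
2. f -> v, k -> g, p -> b, s -> z, t -> d / _ Z: no change
surface: itipodulozu

cell CASE=vo, TOR=du, ASPECT=ne:
underlying: itipod-din-le-zu
1. e -> o, i -> u / B C0 _: fires at position(s) 8: itipoddunlezu
2. f -> v, k -> g, p -> b, s -> z, t -> d / _ Z: no change
surface: itipoddunlezu


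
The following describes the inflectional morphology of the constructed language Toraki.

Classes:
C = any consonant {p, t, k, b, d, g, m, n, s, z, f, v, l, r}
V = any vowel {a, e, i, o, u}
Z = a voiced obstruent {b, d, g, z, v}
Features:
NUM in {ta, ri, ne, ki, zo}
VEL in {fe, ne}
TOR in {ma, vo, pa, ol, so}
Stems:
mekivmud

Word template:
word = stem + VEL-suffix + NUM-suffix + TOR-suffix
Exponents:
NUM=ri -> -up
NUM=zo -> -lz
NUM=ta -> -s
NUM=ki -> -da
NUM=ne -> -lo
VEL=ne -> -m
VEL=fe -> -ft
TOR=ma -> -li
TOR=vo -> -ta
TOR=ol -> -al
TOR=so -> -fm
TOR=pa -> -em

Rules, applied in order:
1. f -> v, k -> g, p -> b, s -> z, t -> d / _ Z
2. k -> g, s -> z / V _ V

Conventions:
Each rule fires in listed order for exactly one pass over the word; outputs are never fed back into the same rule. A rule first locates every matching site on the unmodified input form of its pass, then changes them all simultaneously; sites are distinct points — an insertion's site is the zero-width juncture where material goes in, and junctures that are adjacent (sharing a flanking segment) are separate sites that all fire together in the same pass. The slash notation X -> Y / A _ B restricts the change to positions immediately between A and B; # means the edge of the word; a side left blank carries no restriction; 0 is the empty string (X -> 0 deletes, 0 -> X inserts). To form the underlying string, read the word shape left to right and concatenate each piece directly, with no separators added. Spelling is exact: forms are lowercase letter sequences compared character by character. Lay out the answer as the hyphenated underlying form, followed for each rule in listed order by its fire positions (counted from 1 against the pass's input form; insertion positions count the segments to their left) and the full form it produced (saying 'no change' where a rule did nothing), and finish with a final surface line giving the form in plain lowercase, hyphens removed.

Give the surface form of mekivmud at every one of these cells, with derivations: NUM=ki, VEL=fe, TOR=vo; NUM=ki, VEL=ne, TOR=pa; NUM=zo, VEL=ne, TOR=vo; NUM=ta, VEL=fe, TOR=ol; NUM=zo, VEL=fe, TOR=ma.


cell NUM=ki, VEL=fe, TOR=vo:
underlying: mekivmud-ft-da-ta
1. f -> v, k -> g, p -> b, s -> z, t -> d / _ Z: fires at position(s) 10: mekivmudfddata
2. k -> g, s -> z / V _ V: fires at position(s) 3: megivmudfddata
surface: megivmudfddata

cell NUM=ki, VEL=ne, TOR=pa:
underlying: mekivmud-m-da-em
1. f -> v, k -> g, p -> b, s -> z, t -> d / _ Z: no change
2. k -> g, s -> z / V _ V: fires at position(s) 3: megivmudmdaem
surface: megivmudmdaem

cell NUM=zo, VEL=ne, TOR=vo:
underlying: mekivmud-m-lz-ta
1. f -> v, k -> g, p -> b, s -> z, t -> d / _ Z: no change
2. k -> g, s -> z / V _ V: fires at position(s) 3: megivmudmlzta
surface: megivmudmlzta

cell NUM=ta, VEL=fe, TOR=ol:
underlying: mekivmud-ft-s-al
1. f -> v, k -> g, p -> b, s -> z, t -> d / _ Z: no change
2. k -> g, s -> z / V _ V: fires at position(s) 3: megivmudftsal
surface: megivmudftsal

cell NUM=zo, VEL=fe, TOR=ma:
underlying: mekivmud-ft-lz-li
1. f -> v, k -> g, p -> b, s -> z, t -> d / _ Z: no change
2. k -> g, s -> z / V _ V: fires at position(s) 3: megivmudftlzli
surface: megivmudftlzli


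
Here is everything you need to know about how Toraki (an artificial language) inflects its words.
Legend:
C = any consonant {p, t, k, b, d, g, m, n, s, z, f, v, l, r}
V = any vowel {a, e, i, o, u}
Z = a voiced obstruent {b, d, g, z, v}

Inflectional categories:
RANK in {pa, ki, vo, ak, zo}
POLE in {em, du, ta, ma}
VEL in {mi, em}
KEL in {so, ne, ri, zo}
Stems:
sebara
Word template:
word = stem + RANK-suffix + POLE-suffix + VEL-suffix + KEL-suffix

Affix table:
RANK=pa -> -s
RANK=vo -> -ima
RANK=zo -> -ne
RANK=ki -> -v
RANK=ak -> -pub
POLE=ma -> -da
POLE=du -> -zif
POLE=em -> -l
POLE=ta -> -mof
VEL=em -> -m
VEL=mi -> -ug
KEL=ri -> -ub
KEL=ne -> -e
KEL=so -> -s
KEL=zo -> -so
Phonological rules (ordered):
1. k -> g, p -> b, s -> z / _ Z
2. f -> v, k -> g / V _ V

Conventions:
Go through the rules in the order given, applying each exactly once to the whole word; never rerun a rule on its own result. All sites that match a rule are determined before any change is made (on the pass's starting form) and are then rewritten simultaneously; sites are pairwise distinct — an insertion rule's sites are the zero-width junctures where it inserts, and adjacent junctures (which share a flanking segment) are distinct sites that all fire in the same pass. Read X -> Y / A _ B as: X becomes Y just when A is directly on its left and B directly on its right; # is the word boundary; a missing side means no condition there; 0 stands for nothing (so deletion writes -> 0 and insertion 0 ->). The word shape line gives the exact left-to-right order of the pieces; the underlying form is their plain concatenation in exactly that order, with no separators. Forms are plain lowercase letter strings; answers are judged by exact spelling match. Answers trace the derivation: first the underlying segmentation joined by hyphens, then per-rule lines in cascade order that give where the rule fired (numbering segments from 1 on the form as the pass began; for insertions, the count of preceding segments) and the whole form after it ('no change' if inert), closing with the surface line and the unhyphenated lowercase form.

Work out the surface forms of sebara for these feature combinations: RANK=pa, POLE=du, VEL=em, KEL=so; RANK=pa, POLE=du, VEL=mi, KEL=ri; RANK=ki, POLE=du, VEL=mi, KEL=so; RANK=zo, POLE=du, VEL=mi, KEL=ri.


cell RANK=pa, POLE=du, VEL=em, KEL=so:
underlying: sebara-s-zif-m-s
1. k -> g, p -> b, s -> z / _ Z: fires at position(s) 7: sebarazzifms
2. f -> v, k -> g / V _ V: no change
surface: sebarazzifms

cell RANK=pa, POLE=du, VEL=mi, KEL=ri:
underlying: sebara-s-zif-ug-ub
1. k -> g, p -> b, s -> z / _ Z: fires at position(s) 7: sebarazzifugub
2. f -> v, k -> g / V _ V: fires at position(s) 10: sebarazzivugub
surface: sebarazzivugub

cell RANK=ki, POLE=du, VEL=mi, KEL=so:
underlying: sebara-v-zif-ug-s
1. k -> g, p -> b, s -> z / _ Z: no change
2. f -> v, k -> g / V _ V: fires at position(s) 10: sebaravzivugs
surface: sebaravzivugs

cell RANK=zo, POLE=du, VEL=mi, KEL=ri:
underlying: sebara-ne-zif-ug-ub
1. k -> g, p -> b, s -> z / _ Z: no change
2. f -> v, k -> g / V _ V: fires at position(s) 11: sebaranezivugub
surface: sebaranezivugub


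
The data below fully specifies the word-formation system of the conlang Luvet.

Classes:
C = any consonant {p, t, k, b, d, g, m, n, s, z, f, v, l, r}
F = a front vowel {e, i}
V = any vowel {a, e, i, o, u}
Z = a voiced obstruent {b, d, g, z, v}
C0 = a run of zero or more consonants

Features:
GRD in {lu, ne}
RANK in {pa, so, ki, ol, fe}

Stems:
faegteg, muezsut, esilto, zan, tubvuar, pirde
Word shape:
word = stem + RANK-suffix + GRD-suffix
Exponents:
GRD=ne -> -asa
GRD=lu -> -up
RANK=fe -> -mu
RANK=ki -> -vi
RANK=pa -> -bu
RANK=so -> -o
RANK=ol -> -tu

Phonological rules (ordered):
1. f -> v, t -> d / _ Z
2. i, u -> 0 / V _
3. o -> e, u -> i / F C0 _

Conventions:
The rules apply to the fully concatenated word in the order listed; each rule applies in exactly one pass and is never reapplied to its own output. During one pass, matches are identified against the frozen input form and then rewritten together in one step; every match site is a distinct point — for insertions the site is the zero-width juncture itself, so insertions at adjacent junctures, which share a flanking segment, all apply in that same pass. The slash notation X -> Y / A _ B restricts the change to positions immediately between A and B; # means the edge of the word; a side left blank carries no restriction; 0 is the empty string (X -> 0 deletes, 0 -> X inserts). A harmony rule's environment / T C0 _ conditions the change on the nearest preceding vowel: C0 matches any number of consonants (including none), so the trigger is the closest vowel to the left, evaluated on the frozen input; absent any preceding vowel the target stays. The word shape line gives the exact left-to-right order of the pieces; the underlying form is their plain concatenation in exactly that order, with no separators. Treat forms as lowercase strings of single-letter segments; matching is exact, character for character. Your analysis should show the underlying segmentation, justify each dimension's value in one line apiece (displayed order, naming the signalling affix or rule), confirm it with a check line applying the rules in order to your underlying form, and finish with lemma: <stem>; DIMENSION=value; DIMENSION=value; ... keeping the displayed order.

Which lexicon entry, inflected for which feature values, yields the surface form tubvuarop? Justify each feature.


underlying: tubvuar-o-up
GRD=lu - signalled by the affix -up
RANK=so - signalled by the affix -o
check: tubvuaroup -> tubvuaroup -> tubvuarop -> tubvuarop
lemma: tubvuar; GRD=lu; RANK=so


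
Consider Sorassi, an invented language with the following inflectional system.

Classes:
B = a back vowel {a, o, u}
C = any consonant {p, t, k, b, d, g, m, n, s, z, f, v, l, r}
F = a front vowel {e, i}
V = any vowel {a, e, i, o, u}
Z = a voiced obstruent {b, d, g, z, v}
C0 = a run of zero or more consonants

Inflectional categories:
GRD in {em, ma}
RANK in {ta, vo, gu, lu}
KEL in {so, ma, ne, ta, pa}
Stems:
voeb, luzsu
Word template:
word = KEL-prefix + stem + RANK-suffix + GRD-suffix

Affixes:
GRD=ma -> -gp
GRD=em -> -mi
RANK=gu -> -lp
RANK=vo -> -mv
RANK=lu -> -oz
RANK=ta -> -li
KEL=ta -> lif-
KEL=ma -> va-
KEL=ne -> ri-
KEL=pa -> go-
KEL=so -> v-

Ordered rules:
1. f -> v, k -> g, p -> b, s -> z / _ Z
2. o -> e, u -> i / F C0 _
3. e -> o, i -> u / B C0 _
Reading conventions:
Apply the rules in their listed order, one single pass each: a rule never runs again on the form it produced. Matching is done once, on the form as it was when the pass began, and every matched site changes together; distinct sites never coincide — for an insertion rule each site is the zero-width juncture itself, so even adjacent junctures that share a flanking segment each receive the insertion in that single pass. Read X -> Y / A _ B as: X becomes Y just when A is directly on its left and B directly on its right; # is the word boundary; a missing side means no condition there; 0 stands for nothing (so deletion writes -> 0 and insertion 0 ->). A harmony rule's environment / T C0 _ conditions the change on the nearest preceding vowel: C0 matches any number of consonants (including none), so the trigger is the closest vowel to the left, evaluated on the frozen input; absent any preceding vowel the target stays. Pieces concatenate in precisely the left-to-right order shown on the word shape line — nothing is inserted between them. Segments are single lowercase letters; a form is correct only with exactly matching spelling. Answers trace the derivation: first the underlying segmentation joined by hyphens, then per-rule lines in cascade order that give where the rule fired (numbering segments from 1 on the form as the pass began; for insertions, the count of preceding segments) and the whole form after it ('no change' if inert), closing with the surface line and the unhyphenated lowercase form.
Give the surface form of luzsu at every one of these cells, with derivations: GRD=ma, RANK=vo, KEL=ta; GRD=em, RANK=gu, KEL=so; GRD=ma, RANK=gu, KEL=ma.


cell GRD=ma, RANK=vo, KEL=ta:
underlying: lif-luzsu-mv-gp
1. f -> v, k -> g, p -> b, s -> z / _ Z: no change
2. o -> e, u -> i / F C0 _: fires at position(s) 5: liflizsumvgp
3. e -> o, i -> u / B C0 _: no change
surface: liflizsumvgp

cell GRD=em, RANK=gu, KEL=so:
underlying: v-luzsu-lp-mi
1. f -> v, k -> g, p -> b, s -> z / _ Z: no change
2. o -> e, u -> i / F C0 _: no change
3. e -> o, i -> u / B C0 _: fires at position(s) 10: vluzsulpmu
surface: vluzsulpmu

cell GRD=ma, RANK=gu, KEL=ma:
underlying: va-luzsu-lp-gp
1. f -> v, k -> g, p -> b, s -> z / _ Z: fires at position(s) 9: valuzsulbgp
2. o -> e, u -> i / F C0 _: no change
3. e -> o, i -> u / B C0 _: no change
surface: valuzsulbgp


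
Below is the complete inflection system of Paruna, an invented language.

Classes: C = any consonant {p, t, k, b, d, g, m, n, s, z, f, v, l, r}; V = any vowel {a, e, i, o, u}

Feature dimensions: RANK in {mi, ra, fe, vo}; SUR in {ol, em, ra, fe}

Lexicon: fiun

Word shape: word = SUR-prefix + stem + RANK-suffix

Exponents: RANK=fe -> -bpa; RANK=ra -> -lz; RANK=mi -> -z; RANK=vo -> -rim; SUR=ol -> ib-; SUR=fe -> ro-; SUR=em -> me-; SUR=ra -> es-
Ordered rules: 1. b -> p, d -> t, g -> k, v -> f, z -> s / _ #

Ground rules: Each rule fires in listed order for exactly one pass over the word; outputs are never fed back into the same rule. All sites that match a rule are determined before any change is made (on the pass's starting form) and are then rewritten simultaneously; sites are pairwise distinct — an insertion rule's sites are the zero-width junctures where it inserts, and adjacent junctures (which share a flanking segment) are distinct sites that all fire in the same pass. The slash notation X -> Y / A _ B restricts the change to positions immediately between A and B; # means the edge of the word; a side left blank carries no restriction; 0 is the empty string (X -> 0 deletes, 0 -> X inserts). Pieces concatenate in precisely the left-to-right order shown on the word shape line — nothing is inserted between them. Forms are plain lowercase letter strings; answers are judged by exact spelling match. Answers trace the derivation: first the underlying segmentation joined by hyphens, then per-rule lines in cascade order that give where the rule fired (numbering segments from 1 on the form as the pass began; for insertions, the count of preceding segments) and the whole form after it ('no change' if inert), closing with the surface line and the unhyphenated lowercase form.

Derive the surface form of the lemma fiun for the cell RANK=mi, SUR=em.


underlying: me-fiun-z
1. b -> p, d -> t, g -> k, v -> f, z -> s / _ #: fires at position(s) 7: mefiuns
surface: mefiuns


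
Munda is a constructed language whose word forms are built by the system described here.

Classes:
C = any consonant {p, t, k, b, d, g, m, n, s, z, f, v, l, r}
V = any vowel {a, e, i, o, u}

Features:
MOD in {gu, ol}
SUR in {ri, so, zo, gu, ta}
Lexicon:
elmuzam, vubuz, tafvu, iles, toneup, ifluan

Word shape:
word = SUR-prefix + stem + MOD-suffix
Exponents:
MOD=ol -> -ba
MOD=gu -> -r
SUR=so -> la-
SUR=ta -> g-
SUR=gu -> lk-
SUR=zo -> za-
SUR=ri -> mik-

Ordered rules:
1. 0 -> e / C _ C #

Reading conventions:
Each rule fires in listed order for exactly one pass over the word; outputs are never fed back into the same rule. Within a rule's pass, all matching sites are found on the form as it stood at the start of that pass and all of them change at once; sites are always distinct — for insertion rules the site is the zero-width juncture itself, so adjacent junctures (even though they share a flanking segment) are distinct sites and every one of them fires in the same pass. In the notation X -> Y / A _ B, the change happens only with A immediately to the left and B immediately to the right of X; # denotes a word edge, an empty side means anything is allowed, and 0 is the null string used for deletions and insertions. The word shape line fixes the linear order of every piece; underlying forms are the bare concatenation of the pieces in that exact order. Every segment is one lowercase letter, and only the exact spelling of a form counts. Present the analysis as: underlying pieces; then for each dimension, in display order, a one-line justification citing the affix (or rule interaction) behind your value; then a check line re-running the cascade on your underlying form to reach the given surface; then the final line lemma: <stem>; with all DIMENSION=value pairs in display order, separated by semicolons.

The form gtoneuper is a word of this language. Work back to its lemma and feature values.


underlying: g-toneup-r
MOD=gu - signalled by the affix -r
SUR=ta - signalled by the affix g-
check: gtoneupr -> gtoneuper
lemma: toneup; MOD=gu; SUR=ta


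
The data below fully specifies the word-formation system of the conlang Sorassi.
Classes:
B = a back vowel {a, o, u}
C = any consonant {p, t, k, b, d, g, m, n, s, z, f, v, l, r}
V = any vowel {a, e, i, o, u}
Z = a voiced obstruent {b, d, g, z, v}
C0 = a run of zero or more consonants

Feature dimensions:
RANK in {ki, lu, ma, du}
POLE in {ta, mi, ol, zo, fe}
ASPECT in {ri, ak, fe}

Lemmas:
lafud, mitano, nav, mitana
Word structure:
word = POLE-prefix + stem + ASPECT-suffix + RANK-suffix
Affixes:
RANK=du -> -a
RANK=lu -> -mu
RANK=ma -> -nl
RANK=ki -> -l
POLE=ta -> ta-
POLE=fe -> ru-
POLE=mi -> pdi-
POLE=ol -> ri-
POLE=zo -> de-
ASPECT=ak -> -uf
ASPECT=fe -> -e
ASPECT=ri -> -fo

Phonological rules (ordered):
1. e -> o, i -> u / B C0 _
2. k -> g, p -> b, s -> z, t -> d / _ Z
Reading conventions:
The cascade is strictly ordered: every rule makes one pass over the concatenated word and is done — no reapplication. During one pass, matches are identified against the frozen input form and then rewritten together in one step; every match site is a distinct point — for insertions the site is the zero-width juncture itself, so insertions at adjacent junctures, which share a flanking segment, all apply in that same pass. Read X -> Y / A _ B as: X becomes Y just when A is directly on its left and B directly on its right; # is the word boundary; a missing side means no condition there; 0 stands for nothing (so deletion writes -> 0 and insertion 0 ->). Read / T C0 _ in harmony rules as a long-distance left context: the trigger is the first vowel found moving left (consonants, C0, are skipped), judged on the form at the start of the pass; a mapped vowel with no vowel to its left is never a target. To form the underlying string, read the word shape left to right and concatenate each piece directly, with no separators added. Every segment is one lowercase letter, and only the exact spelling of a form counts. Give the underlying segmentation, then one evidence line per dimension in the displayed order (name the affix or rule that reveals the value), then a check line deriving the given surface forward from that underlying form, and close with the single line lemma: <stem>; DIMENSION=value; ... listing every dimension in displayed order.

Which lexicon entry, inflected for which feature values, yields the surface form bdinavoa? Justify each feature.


underlying: pdi-nav-e-a
RANK=du - signalled by the affix -a
POLE=mi - signalled by the affix pdi-
ASPECT=fe - signalled by the affix -e
check: pdinavea -> pdinavoa -> bdinavoa
lemma: nav; RANK=du; POLE=mi; ASPECT=fe


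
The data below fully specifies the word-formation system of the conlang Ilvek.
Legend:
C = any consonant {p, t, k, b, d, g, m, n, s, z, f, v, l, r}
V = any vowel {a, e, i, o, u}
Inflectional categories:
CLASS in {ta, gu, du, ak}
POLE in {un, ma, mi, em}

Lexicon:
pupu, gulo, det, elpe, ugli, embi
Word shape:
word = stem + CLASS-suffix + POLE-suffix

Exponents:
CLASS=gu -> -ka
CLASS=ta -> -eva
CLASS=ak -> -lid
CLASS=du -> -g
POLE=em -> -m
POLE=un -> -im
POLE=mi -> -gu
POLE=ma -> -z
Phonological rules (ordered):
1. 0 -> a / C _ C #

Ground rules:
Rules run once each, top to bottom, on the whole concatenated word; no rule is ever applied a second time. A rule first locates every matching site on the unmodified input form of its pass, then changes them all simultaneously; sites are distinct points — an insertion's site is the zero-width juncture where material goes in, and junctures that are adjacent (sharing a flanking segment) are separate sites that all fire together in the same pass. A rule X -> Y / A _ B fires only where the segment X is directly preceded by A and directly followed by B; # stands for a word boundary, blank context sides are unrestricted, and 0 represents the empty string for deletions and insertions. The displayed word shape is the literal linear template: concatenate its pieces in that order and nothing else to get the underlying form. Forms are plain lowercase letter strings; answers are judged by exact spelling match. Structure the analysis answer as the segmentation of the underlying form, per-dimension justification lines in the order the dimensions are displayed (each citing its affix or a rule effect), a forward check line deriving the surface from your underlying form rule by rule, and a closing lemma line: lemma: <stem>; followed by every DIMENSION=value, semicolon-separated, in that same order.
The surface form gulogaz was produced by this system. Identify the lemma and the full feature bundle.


underlying: gulo-g-z
CLASS=du - signalled by the affix -g
POLE=ma - signalled by the affix -z
check: gulogz -> gulogaz
lemma: gulo; CLASS=du; POLE=ma


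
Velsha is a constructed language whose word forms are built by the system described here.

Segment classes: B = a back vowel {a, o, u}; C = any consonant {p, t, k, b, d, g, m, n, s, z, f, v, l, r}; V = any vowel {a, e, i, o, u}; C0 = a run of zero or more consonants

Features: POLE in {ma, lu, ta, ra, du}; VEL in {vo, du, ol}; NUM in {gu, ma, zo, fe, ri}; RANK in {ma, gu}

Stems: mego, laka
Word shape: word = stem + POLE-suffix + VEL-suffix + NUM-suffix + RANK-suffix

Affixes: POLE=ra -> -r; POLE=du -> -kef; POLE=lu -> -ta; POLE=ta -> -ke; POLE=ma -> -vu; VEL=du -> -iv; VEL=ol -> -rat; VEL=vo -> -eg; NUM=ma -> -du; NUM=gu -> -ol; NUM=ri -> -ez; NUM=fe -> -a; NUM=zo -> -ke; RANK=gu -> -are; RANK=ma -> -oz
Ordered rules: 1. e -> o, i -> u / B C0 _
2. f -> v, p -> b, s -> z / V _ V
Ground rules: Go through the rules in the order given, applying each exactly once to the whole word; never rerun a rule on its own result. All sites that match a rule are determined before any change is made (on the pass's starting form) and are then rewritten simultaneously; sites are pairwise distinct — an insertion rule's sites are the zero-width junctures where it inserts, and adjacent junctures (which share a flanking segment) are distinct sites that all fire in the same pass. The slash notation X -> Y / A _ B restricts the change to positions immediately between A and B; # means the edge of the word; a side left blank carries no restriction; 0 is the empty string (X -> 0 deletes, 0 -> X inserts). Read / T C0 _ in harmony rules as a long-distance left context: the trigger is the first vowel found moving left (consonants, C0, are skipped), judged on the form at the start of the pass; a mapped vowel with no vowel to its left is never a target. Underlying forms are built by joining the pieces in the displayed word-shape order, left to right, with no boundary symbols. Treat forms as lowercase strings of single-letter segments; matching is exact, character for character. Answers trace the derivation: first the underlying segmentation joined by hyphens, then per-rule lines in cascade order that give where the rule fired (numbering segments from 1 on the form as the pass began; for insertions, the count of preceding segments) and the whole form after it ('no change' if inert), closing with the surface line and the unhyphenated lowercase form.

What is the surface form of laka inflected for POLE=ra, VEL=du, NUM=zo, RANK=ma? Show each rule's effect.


underlying: laka-r-iv-ke-oz
1. e -> o, i -> u / B C0 _: fires at position(s) 6: lakaruvkeoz
2. f -> v, p -> b, s -> z / V _ V: no change
surface: lakaruvkeoz


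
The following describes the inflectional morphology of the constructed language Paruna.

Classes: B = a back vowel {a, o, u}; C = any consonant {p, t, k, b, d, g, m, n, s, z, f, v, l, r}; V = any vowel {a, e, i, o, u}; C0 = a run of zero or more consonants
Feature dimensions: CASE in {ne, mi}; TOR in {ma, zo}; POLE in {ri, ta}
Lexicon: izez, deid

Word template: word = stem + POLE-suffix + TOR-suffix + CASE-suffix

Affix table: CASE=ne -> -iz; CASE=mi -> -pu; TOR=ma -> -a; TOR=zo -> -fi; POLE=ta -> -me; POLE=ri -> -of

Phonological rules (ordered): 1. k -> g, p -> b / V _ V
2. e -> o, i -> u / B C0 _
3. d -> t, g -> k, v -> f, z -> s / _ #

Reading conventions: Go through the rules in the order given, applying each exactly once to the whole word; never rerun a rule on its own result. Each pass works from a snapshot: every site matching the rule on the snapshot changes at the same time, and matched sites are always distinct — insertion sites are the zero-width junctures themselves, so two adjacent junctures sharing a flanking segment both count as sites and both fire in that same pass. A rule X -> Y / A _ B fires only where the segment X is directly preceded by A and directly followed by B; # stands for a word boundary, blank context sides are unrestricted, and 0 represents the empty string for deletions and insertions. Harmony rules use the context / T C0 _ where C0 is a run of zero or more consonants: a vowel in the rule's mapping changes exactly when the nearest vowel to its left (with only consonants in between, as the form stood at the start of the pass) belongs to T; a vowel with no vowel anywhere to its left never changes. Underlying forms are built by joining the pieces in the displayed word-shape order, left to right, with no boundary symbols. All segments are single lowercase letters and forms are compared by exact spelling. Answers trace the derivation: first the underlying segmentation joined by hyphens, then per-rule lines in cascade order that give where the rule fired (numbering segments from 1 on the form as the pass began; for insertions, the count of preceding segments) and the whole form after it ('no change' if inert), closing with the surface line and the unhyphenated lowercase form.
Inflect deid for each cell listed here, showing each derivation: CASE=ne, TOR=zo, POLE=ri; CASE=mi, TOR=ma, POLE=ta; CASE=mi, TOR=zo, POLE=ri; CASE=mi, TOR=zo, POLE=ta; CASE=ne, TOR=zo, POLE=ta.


cell CASE=ne, TOR=zo, POLE=ri:
underlying: deid-of-fi-iz
1. k -> g, p -> b / V _ V: no change
2. e -> o, i -> u / B C0 _: fires at position(s) 8: deidoffuiz
3. d -> t, g -> k, v -> f, z -> s / _ #: fires at position(s) 10: deidoffuis
surface: deidoffuis

cell CASE=mi, TOR=ma, POLE=ta:
underlying: deid-me-a-pu
1. k -> g, p -> b / V _ V: fires at position(s) 8: deidmeabu
2. e -> o, i -> u / B C0 _: no change
3. d -> t, g -> k, v -> f, z -> s / _ #: no change
surface: deidmeabu

cell CASE=mi, TOR=zo, POLE=ri:
underlying: deid-of-fi-pu
1. k -> g, p -> b / V _ V: fires at position(s) 9: deidoffibu
2. e -> o, i -> u / B C0 _: fires at position(s) 8: deidoffubu
3. d -> t, g -> k, v -> f, z -> s / _ #: no change
surface: deidoffubu

cell CASE=mi, TOR=zo, POLE=ta:
underlying: deid-me-fi-pu
1. k -> g, p -> b / V _ V: fires at position(s) 9: deidmefibu
2. e -> o, i -> u / B C0 _: no change
3. d -> t, g -> k, v -> f, z -> s / _ #: no change
surface: deidmefibu

cell CASE=ne, TOR=zo, POLE=ta:
underlying: deid-me-fi-iz
1. k -> g, p -> b / V _ V: no change
2. e -> o, i -> u / B C0 _: no change
3. d -> t, g -> k, v -> f, z -> s / _ #: fires at position(s) 10: deidmefiis
surface: deidmefiis


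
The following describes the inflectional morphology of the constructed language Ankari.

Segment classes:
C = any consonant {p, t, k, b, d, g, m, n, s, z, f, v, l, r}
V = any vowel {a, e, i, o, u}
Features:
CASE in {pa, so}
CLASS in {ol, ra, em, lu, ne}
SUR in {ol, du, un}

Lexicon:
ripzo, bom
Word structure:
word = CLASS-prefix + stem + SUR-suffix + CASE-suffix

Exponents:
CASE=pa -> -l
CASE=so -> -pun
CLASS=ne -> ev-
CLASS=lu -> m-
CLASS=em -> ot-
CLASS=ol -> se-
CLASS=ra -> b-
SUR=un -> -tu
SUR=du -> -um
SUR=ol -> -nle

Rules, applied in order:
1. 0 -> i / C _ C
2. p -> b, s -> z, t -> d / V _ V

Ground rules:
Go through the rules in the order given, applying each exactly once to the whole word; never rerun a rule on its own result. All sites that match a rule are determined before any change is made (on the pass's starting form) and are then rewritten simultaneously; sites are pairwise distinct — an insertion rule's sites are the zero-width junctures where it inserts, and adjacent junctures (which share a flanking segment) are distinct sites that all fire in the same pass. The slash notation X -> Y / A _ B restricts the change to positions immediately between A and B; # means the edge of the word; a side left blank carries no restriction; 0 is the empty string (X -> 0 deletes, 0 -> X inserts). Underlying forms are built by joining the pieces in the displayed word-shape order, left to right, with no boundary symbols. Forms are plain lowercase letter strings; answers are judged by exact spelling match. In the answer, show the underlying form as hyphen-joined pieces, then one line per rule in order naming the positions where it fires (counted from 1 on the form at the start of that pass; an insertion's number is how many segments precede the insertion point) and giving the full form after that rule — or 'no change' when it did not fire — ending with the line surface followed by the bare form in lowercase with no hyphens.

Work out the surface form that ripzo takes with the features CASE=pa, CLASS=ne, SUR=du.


underlying: ev-ripzo-um-l
1. 0 -> i / C _ C: inserts after position(s) 2, 5, 9: eviripizoumil
2. p -> b, s -> z, t -> d / V _ V: fires at position(s) 6: eviribizoumil
surface: eviribizoumil


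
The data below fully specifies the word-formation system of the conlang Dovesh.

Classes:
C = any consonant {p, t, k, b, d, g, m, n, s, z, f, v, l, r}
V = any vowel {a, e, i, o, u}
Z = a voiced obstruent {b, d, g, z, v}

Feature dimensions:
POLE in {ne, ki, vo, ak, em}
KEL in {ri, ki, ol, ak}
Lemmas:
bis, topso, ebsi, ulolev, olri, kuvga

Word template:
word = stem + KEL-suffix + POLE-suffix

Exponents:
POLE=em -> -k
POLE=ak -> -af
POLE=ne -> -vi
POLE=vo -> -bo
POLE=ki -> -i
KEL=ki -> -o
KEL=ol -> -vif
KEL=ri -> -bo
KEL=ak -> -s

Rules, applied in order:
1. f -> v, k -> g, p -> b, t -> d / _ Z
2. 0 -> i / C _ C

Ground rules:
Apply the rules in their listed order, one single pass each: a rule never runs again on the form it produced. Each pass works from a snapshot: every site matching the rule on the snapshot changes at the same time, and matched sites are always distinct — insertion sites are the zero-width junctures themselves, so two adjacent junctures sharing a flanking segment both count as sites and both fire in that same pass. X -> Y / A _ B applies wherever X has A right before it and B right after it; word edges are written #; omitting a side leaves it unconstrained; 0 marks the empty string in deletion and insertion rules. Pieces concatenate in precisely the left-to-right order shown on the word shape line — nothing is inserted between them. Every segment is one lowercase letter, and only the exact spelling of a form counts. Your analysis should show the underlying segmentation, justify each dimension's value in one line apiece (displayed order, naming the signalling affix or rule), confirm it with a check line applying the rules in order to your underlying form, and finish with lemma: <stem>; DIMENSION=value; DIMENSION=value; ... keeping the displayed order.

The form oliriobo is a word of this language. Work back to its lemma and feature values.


underlying: olri-o-bo
POLE=vo - signalled by the affix -bo
KEL=ki - signalled by the affix -o
check: olriobo -> olriobo -> oliriobo
lemma: olri; POLE=vo; KEL=ki


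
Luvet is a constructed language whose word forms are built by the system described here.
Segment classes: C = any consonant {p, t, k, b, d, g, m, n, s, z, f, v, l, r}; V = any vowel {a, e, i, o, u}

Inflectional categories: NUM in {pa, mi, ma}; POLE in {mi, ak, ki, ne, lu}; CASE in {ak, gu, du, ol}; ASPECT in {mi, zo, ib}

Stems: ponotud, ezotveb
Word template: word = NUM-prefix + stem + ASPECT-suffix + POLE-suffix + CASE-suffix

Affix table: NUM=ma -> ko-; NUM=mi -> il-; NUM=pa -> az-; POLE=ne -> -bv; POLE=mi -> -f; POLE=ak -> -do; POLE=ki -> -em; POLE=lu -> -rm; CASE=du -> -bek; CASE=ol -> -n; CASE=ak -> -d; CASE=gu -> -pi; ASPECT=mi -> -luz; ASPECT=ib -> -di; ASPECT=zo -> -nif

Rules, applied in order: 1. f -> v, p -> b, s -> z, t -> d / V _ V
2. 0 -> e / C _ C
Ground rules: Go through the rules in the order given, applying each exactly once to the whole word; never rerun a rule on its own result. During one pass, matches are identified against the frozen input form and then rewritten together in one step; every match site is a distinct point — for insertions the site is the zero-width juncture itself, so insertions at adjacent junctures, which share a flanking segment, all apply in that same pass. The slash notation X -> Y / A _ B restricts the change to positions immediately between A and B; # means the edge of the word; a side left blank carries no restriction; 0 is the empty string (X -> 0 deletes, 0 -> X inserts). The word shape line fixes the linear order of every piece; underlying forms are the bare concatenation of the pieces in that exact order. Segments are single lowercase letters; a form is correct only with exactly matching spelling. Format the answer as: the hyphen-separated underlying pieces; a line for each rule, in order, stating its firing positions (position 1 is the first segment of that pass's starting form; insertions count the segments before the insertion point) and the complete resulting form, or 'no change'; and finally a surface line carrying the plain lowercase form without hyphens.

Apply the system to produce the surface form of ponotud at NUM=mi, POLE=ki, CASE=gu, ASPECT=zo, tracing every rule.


underlying: il-ponotud-nif-em-pi
1. f -> v, p -> b, s -> z, t -> d / V _ V: fires at position(s) 7, 12: ilponodudnivempi
2. 0 -> e / C _ C: inserts after position(s) 2, 9, 14: ileponodudenivemepi
surface: ileponodudenivemepi


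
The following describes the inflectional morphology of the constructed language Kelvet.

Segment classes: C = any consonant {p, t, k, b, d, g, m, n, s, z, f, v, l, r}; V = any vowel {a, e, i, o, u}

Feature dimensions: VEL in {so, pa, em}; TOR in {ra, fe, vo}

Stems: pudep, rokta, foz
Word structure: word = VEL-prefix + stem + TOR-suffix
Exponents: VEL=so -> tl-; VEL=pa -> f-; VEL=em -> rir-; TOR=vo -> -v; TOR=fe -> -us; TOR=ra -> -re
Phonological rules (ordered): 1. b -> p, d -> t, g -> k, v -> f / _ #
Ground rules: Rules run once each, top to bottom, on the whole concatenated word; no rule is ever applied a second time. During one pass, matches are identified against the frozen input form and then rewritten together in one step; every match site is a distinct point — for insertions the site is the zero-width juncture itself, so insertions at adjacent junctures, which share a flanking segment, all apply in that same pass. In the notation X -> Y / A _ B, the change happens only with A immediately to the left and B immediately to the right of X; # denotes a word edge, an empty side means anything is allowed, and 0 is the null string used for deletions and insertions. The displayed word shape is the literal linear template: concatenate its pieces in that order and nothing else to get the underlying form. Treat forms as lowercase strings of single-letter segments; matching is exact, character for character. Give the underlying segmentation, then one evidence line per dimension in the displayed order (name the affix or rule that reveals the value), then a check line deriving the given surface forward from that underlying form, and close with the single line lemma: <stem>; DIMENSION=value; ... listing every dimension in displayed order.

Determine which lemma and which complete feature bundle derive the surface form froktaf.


underlying: f-rokta-v
VEL=pa - signalled by the affix f-
TOR=vo - signalled by the affix -v
check: froktav -> froktaf
lemma: rokta; VEL=pa; TOR=vo


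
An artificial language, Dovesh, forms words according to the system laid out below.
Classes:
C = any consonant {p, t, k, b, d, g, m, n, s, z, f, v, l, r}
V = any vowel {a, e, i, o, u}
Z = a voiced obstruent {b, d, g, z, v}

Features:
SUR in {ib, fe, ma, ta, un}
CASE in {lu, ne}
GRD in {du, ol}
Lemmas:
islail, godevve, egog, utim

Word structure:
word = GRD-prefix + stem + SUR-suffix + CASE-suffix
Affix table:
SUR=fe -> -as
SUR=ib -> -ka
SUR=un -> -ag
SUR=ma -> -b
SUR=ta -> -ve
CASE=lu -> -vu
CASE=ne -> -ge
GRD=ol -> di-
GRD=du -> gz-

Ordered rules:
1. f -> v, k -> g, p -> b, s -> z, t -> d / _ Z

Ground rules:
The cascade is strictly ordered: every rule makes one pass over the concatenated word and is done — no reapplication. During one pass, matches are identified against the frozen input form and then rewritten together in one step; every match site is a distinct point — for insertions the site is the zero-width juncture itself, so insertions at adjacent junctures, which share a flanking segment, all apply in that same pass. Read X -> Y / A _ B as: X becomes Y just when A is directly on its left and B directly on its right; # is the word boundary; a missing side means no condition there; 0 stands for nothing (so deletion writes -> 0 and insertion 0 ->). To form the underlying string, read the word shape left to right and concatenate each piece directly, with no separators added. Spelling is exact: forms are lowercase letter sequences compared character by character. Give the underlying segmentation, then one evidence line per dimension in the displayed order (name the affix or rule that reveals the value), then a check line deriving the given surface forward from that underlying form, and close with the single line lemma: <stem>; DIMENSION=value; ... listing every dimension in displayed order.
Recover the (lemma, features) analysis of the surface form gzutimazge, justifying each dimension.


underlying: gz-utim-as-ge
SUR=fe - signalled by the affix -as
CASE=ne - signalled by the affix -ge
GRD=du - signalled by the affix gz-
check: gzutimasge -> gzutimazge
lemma: utim; SUR=fe; CASE=ne; GRD=du
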